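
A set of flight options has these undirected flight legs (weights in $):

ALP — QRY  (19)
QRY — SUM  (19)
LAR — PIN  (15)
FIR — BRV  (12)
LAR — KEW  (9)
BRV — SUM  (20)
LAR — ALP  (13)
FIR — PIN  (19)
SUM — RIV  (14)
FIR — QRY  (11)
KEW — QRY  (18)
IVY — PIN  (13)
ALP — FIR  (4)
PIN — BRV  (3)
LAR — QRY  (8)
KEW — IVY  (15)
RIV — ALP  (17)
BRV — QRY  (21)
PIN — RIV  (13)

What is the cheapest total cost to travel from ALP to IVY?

Enumerating some paths:
ALP → LAR → KEW → IVY: 13+9+15 = 37
ALP → FIR → PIN → IVY: 4+19+13 = 36
ALP → FIR → BRV → PIN → IVY: 4+12+3+13 = 32
The minimum is $32 via ALP → FIR → BRV → PIN → IVY.

$32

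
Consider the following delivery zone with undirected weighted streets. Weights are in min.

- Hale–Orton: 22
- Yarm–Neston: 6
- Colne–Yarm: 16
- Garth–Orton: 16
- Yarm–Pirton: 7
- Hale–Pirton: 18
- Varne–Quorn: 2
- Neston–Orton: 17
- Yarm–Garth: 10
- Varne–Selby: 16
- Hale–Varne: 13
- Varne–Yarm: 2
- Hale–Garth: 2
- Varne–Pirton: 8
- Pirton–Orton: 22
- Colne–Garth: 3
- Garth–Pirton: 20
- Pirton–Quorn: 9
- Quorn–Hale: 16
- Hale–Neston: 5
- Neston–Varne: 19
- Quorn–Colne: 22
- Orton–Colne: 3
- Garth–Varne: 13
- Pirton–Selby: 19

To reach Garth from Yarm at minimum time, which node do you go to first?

Enumerating some paths:
Yarm - Neston - Hale - Garth: 6+5+2 = 13
Yarm - Varne - Garth: 2+13 = 15
Yarm - Varne - Hale - Garth: 2+13+2 = 17
Yarm - Garth: 10 = 10
The minimum is 10 min via Yarm - Garth.
So from Yarm the first move is to Garth.

Garth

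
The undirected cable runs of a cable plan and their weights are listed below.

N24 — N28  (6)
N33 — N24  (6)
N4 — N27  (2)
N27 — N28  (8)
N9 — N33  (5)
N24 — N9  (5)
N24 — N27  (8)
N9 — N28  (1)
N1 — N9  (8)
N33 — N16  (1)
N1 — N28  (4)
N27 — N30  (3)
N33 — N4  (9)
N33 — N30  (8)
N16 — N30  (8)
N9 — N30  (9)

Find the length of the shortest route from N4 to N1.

14

Enumerating some paths:
N4–N27–N28–N1: 2+8+4 = 14
N4–N27–N30–N9–N28–N1: 2+3+9+1+4 = 19
N4–N27–N28–N9–N1: 2+8+1+8 = 19
N4–N33–N9–N28–N1: 9+5+1+4 = 19
The minimum is 14 via N4–N27–N28–N1.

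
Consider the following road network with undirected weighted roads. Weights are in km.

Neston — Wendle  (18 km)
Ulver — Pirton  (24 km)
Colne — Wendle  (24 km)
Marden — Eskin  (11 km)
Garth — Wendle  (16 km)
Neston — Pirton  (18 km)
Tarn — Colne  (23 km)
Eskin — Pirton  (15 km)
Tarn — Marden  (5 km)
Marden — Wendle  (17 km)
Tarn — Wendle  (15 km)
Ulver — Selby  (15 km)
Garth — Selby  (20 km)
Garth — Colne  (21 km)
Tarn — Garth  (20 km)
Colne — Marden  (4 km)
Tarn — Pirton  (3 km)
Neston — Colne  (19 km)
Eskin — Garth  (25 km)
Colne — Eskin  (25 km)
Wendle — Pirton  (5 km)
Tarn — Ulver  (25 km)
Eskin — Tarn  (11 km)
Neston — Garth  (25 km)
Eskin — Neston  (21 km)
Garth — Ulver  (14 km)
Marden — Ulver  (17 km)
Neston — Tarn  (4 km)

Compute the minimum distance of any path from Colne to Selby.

Candidate routes:
Colne–Garth–Selby: 21+20 = 41
Colne–Marden–Tarn–Garth–Selby: 4+5+20+20 = 49
Colne–Marden–Ulver–Selby: 4+17+15 = 36
The minimum is 36 km via Colne–Marden–Ulver–Selby.

36 km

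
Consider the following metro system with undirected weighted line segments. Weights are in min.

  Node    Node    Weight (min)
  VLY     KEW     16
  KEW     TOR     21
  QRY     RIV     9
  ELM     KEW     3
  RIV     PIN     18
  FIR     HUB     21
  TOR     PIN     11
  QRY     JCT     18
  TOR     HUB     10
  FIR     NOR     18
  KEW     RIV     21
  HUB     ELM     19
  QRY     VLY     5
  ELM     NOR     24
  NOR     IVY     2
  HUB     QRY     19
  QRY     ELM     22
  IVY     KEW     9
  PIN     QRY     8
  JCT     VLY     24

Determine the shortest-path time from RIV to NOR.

Compare a few routes:
RIV - QRY - ELM - KEW - IVY - NOR: 9+22+3+9+2 = 45
RIV - QRY - VLY - KEW - IVY - NOR: 9+5+16+9+2 = 41
RIV - KEW - IVY - NOR: 21+9+2 = 32
The minimum is 32 min via RIV - KEW - IVY - NOR.

32 min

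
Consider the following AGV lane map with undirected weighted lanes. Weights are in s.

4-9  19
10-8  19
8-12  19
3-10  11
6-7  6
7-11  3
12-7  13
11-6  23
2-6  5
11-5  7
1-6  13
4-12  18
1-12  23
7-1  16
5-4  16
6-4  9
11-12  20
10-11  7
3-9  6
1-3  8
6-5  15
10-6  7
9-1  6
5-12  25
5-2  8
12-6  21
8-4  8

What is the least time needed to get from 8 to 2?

22 s

Candidate routes:
8 → 10 → 6 → 2: 19+7+5 = 31
8 → 4 → 6 → 2: 8+9+5 = 22
8 → 4 → 5 → 2: 8+16+8 = 32
8 → 10 → 11 → 7 → 6 → 2: 19+7+3+6+5 = 40
Cheapest is 8 → 4 → 6 → 2 at 22 s.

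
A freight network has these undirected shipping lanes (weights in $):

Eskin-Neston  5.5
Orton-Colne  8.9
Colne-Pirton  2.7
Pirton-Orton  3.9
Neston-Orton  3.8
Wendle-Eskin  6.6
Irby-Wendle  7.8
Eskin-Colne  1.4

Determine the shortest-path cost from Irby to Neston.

Compare a few routes:
Irby - Wendle - Eskin - Colne - Pirton - Orton - Neston: 7.8+6.6+1.4+2.7+3.9+3.8 = 26.2
Irby - Wendle - Eskin - Colne - Orton - Neston: 7.8+6.6+1.4+8.9+3.8 = 28.5
Irby - Wendle - Eskin - Neston: 7.8+6.6+5.5 = 19.9
Cheapest is Irby - Wendle - Eskin - Neston at $19.9.

$19.9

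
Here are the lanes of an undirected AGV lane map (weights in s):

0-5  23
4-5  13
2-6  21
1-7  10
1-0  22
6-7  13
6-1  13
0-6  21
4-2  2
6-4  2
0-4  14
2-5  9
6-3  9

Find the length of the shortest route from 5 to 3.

22 s

Enumerating some paths:
5–4–6–3: 13+2+9 = 24
5–4–2–6–3: 13+2+21+9 = 45
5–2–6–3: 9+21+9 = 39
5–2–4–6–3: 9+2+2+9 = 22
The minimum is 22 s via 5–2–4–6–3.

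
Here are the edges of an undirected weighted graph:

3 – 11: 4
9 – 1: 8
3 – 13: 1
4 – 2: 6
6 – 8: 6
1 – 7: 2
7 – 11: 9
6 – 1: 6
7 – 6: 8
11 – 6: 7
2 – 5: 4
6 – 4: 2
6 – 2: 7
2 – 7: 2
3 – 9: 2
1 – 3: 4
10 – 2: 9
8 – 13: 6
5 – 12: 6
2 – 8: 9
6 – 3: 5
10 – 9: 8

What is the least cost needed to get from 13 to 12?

Candidate routes:
13 - 3 - 1 - 7 - 2 - 5 - 12: 1+4+2+2+4+6 = 19
13 - 3 - 6 - 2 - 5 - 12: 1+5+7+4+6 = 23
The minimum is 19 via 13 - 3 - 1 - 7 - 2 - 5 - 12.

19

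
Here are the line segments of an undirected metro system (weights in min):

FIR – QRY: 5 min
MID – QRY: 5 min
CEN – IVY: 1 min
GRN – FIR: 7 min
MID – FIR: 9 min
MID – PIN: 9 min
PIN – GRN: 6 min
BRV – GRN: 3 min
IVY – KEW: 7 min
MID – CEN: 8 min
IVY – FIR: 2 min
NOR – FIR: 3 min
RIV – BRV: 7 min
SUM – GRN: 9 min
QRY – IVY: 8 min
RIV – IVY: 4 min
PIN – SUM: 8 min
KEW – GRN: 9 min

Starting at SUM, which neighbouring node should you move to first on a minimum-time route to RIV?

GRN

Enumerating some paths:
SUM → GRN → FIR → IVY → RIV: 9+7+2+4 = 22
SUM → PIN → GRN → BRV → RIV: 8+6+3+7 = 24
SUM → GRN → BRV → RIV: 9+3+7 = 19
Cheapest is SUM → GRN → BRV → RIV at 19 min.
So from SUM the first move is to GRN.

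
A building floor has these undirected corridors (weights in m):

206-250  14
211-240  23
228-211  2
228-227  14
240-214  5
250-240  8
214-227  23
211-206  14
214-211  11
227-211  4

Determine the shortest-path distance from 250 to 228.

Shortest distances from 250:
250: 0
240: 8  (via 250)
214: 13  (via 240)
206: 14  (via 250)
211: 24  (via 214)
228: 26  (via 211)
Shortest route: 250 → 240 → 214 → 211 → 228 = 26 m.

26 m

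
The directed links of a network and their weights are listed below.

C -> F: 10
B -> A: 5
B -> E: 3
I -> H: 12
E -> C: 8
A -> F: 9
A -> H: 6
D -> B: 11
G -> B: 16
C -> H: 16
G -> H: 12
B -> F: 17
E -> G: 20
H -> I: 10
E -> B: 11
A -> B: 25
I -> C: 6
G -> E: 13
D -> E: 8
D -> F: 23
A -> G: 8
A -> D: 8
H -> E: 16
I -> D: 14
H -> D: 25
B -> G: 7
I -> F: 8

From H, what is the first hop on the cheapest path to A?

E

Compare a few routes:
H → I → D → B → A: 10+14+11+5 = 40
H → E → B → A: 16+11+5 = 32
Cheapest is H → E → B → A at 32.
So from H the first move is to E.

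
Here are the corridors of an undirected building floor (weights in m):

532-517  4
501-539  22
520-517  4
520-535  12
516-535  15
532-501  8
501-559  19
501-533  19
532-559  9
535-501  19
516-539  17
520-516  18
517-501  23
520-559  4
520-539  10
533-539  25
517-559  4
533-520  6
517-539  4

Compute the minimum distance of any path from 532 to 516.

25 m

Compare a few routes:
532–517–539–516: 4+4+17 = 25
532–517–520–516: 4+4+18 = 26
Cheapest is 532–517–539–516 at 25 m.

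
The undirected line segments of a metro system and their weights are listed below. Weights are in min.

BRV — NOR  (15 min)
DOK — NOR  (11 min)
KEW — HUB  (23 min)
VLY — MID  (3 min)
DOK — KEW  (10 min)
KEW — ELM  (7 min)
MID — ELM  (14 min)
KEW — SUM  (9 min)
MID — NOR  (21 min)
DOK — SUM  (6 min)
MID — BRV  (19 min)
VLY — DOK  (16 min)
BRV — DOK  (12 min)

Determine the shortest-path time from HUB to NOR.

Shortest distances from HUB:
HUB: 0
KEW: 23  (via HUB)
ELM: 30  (via KEW)
SUM: 32  (via KEW)
DOK: 33  (via KEW)
MID: 44  (via ELM)
NOR: 44  (via DOK)
Shortest route: HUB–KEW–DOK–NOR = 44 min.

44 min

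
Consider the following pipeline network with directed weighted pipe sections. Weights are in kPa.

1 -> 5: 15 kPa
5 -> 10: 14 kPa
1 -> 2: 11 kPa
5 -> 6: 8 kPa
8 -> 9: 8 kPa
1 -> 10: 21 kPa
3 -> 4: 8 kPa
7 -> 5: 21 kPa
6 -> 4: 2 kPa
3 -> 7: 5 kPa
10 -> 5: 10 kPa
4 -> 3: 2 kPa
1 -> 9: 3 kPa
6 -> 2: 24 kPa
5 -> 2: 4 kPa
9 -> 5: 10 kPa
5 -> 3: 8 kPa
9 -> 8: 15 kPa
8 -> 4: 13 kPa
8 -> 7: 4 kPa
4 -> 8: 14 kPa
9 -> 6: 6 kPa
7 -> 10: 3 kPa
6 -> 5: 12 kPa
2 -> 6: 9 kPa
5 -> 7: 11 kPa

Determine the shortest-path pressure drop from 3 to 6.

26 kPa

Candidate routes:
3 - 7 - 10 - 5 - 2 - 6: 5+3+10+4+9 = 31
3 - 7 - 10 - 5 - 6: 5+3+10+8 = 26
3 - 4 - 8 - 9 - 6: 8+14+8+6 = 36
3 - 7 - 5 - 6: 5+21+8 = 34
Cheapest is 3 - 7 - 10 - 5 - 6 at 26 kPa.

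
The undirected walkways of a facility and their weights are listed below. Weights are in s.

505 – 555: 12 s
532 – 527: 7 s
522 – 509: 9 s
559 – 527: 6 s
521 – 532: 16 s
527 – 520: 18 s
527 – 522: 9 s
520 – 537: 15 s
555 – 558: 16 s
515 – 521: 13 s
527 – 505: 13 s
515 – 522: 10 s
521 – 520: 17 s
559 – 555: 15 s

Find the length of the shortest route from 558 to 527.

Compare a few routes:
558–555–505–527: 16+12+13 = 41
558–555–559–527: 16+15+6 = 37
The minimum is 37 s via 558–555–559–527.

37 s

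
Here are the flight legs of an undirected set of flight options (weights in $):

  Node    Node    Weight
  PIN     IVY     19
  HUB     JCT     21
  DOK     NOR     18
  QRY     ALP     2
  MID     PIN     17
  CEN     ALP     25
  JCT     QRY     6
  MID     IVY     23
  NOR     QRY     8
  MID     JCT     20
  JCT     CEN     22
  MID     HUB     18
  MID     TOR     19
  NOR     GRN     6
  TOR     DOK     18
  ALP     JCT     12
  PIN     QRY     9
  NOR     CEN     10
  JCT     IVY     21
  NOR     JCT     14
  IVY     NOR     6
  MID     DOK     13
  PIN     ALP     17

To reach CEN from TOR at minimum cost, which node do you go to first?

DOK

Compare a few routes:
TOR → MID → IVY → NOR → CEN: 19+23+6+10 = 58
TOR → MID → DOK → NOR → CEN: 19+13+18+10 = 60
TOR → DOK → NOR → CEN: 18+18+10 = 46
The minimum is $46 via TOR → DOK → NOR → CEN.
So from TOR the first move is to DOK.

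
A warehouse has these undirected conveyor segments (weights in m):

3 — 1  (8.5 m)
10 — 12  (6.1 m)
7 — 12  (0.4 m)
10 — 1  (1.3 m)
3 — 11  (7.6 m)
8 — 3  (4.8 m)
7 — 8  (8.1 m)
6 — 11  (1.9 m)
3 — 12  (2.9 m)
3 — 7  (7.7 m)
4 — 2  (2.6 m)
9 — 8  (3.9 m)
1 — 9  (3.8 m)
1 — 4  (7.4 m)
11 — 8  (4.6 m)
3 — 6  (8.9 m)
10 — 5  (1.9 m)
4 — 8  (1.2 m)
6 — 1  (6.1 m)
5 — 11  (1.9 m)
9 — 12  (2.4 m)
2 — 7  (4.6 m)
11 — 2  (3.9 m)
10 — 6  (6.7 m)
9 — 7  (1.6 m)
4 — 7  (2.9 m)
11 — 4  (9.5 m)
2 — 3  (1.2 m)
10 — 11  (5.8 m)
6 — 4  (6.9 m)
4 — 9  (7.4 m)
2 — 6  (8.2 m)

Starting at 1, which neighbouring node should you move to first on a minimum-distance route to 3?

Enumerating some paths:
1 - 3: 8.5 = 8.5
1 - 9 - 12 - 3: 3.8+2.4+2.9 = 9.1
1 - 9 - 7 - 12 - 3: 3.8+1.6+0.4+2.9 = 8.7
The minimum is 8.5 m via 1 - 3.
So from 1 the first move is to 3.

3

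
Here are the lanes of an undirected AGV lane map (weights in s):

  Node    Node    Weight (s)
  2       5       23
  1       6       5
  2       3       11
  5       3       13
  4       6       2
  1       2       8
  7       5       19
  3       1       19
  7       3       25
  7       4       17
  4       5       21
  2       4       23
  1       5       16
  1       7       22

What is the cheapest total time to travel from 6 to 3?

24 s

Running Dijkstra from 6:
6: 0
4: 2  (via 6)
1: 5  (via 6)
2: 13  (via 1)
7: 19  (via 4)
5: 21  (via 1)
3: 24  (via 1)
Shortest route: 6–1–3 = 24 s.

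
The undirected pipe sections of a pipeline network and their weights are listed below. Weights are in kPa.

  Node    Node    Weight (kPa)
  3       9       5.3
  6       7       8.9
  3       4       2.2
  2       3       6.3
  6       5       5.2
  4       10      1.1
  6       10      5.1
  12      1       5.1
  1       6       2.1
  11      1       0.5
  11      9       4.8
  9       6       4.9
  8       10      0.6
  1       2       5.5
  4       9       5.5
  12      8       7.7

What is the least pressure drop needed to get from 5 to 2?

Shortest distances from 5:
5: 0
6: 5.2  (via 5)
1: 7.3  (via 6)
11: 7.8  (via 1)
9: 10.1  (via 6)
10: 10.3  (via 6)
8: 10.9  (via 10)
4: 11.4  (via 10)
12: 12.4  (via 1)
2: 12.8  (via 1)
Shortest route: 5 → 6 → 1 → 2 = 12.8 kPa.

12.8 kPa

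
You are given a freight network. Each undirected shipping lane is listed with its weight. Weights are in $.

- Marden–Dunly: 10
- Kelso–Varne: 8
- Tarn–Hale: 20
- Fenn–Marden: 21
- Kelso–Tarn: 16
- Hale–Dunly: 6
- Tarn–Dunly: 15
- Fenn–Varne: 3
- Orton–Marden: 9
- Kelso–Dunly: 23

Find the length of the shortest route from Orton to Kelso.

Settle nodes by increasing distance from Orton:
Orton: 0
Marden: 9  (via Orton)
Dunly: 19  (via Marden)
Hale: 25  (via Dunly)
Fenn: 30  (via Marden)
Varne: 33  (via Fenn)
Tarn: 34  (via Dunly)
Kelso: 41  (via Varne)
Shortest route: Orton–Marden–Fenn–Varne–Kelso = $41.

$41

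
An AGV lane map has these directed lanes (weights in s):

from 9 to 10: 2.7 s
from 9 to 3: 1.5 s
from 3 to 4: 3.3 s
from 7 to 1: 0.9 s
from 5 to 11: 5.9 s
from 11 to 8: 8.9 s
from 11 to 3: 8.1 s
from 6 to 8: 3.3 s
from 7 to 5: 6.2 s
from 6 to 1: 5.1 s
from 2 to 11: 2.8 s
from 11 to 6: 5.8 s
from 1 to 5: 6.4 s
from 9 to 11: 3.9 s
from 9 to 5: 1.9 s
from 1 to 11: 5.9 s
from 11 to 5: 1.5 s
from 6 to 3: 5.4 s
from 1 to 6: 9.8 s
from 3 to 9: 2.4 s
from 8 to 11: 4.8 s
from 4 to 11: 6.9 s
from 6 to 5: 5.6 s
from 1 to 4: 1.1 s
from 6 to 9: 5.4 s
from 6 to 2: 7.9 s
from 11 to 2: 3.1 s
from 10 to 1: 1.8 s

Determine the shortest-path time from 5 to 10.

19.1 s

Settle nodes by increasing distance from 5:
5: 0
11: 5.9  (via 5)
2: 9  (via 11)
6: 11.7  (via 11)
3: 14  (via 11)
8: 14.8  (via 11)
9: 16.4  (via 3)
1: 16.8  (via 6)
4: 17.3  (via 3)
10: 19.1  (via 9)
Shortest route: 5–11–3–9–10 = 19.1 s.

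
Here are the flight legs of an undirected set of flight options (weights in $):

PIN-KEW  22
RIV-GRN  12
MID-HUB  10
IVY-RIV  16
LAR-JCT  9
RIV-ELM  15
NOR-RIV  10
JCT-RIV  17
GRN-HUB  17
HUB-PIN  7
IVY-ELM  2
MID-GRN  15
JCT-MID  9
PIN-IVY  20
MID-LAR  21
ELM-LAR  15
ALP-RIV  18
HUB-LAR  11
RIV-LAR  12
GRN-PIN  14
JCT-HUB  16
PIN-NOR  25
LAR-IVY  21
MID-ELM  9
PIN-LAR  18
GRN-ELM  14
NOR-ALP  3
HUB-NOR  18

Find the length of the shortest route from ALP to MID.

Running Dijkstra from ALP:
ALP: 0
NOR: 3  (via ALP)
RIV: 13  (via NOR)
HUB: 21  (via NOR)
LAR: 25  (via RIV)
GRN: 25  (via RIV)
PIN: 28  (via NOR)
ELM: 28  (via RIV)
IVY: 29  (via RIV)
JCT: 30  (via RIV)
MID: 31  (via HUB)
Shortest route: ALP–NOR–HUB–MID = $31.

$31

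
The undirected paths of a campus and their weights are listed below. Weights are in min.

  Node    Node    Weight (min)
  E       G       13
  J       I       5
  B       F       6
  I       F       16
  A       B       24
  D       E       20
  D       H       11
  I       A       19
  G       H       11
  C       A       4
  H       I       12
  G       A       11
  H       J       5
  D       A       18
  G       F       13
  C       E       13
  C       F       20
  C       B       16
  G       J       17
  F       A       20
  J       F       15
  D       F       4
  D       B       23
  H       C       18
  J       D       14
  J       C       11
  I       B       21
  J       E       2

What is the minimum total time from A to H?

20 min

Settle nodes by increasing distance from A:
A: 0
C: 4  (via A)
G: 11  (via A)
J: 15  (via C)
E: 17  (via C)
D: 18  (via A)
I: 19  (via A)
B: 20  (via C)
F: 20  (via A)
H: 20  (via J)
Shortest route: A → C → J → H = 20 min.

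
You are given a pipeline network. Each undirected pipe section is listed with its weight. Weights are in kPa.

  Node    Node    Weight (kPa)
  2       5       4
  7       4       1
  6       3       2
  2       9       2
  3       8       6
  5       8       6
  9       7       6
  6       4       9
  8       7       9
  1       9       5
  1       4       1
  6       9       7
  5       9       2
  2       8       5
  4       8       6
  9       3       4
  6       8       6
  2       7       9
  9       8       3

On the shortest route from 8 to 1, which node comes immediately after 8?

Compare a few routes:
8 → 9 → 1: 3+5 = 8
8 → 4 → 1: 6+1 = 7
The minimum is 7 kPa via 8 → 4 → 1.
So from 8 the first move is to 4.

4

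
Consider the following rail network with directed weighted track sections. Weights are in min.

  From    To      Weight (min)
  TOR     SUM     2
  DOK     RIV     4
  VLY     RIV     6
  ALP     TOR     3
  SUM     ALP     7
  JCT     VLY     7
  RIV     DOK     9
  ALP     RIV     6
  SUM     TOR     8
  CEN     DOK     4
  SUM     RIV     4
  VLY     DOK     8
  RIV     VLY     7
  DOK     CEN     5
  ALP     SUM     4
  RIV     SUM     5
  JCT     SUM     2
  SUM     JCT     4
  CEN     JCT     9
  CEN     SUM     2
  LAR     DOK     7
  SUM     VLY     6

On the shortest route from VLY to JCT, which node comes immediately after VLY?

Compare a few routes:
VLY - DOK - CEN - SUM - JCT: 8+5+2+4 = 19
VLY - RIV - SUM - JCT: 6+5+4 = 15
The minimum is 15 min via VLY - RIV - SUM - JCT.
So from VLY the first move is to RIV.

RIV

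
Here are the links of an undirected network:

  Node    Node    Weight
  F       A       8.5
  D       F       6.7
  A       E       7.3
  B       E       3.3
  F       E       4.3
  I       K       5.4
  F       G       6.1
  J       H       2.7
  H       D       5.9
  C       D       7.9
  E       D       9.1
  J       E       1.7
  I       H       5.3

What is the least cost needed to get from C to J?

Settle nodes by increasing distance from C:
C: 0
D: 7.9  (via C)
H: 13.8  (via D)
F: 14.6  (via D)
J: 16.5  (via H)
Shortest route: C → D → H → J = 16.5.

16.5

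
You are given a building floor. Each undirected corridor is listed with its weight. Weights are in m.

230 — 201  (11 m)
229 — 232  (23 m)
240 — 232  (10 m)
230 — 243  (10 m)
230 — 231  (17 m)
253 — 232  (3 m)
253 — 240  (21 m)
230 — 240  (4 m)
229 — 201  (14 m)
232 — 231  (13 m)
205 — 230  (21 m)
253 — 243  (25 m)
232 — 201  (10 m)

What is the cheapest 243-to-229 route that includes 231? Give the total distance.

63 m

Best 243 to 231: 243 → 230 → 231 costing 27
Best 231 to 229: 231 → 232 → 229 costing 36
Total via 231: 27 + 36 = 63 m.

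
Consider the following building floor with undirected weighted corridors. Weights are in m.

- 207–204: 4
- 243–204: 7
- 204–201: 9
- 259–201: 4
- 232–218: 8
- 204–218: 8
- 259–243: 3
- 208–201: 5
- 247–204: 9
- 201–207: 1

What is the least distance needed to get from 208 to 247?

Settle nodes by increasing distance from 208:
208: 0
201: 5  (via 208)
207: 6  (via 201)
259: 9  (via 201)
204: 10  (via 207)
243: 12  (via 259)
218: 18  (via 204)
247: 19  (via 204)
Shortest route: 208 → 201 → 207 → 204 → 247 = 19 m.

19 m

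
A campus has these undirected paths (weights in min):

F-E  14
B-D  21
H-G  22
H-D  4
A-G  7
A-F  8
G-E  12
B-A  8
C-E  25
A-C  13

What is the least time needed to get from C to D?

Shortest distances from C:
C: 0
A: 13  (via C)
G: 20  (via A)
B: 21  (via A)
F: 21  (via A)
E: 25  (via C)
D: 42  (via B)
Shortest route: C–A–B–D = 42 min.

42 min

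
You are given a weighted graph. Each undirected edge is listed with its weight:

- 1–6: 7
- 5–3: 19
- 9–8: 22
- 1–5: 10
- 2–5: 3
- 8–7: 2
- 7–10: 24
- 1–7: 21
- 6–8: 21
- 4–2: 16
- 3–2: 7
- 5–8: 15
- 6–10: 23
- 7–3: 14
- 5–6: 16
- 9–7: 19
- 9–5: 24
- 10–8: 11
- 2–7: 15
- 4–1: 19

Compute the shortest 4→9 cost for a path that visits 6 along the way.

Best 4 to 6: 4 → 1 → 6 costing 26
Shortest 6→9: 6 → 5 → 9 = 40
Total via 6: 26 + 40 = 66.

66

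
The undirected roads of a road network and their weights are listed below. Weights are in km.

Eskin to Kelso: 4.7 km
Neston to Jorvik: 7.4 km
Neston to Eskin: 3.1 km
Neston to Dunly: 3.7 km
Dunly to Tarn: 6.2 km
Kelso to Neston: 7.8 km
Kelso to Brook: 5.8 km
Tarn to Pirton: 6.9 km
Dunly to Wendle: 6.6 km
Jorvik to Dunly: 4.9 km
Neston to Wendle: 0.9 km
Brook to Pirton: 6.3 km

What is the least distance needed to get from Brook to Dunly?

Enumerating some paths:
Brook → Kelso → Neston → Dunly: 5.8+7.8+3.7 = 17.3
Brook → Pirton → Tarn → Dunly: 6.3+6.9+6.2 = 19.4
Cheapest is Brook → Kelso → Neston → Dunly at 17.3 km.

17.3 km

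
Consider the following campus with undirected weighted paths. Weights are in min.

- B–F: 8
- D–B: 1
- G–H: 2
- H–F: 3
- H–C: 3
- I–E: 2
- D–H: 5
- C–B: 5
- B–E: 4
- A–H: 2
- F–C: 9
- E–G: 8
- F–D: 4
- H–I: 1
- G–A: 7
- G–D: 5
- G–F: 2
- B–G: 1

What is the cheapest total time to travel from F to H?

Running Dijkstra from F:
F: 0
G: 2  (via F)
B: 3  (via G)
H: 3  (via F)
Shortest route: F–H = 3 min.

3 min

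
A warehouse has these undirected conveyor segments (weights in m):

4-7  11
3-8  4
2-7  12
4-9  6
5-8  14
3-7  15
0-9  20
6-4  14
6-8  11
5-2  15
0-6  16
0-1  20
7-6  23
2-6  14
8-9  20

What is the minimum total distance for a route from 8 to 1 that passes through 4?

71 m

Shortest 8→4: 8–6–4 = 25
Shortest 4→1: 4–9–0–1 = 46
Total via 4: 25 + 46 = 71 m.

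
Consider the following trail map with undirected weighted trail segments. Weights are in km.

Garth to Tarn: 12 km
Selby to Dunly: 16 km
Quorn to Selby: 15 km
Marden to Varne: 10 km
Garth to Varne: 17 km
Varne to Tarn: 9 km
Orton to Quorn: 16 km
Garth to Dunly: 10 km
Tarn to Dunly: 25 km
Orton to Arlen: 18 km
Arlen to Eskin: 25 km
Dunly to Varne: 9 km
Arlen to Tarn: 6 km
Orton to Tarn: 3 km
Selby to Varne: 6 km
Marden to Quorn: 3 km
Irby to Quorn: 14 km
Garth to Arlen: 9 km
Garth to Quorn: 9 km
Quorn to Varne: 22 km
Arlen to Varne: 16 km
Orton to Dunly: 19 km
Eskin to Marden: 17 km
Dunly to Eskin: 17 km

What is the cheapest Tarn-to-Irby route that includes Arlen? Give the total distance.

Shortest Tarn→Arlen: Tarn → Arlen = 6
Best Arlen to Irby: Arlen → Garth → Quorn → Irby costing 32
Total via Arlen: 6 + 32 = 38 km.

38 km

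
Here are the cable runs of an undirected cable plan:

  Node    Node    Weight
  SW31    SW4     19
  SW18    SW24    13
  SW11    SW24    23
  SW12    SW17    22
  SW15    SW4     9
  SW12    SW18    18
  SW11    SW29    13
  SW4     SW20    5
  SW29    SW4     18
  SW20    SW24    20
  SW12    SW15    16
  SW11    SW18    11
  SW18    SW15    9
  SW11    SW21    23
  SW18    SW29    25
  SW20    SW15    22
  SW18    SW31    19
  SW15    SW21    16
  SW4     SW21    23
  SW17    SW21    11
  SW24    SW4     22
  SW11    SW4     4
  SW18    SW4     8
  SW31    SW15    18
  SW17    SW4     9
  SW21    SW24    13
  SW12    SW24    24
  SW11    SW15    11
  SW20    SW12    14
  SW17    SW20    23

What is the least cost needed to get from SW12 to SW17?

Candidate routes:
SW12 - SW17: 22 = 22
SW12 - SW20 - SW4 - SW17: 14+5+9 = 28
SW12 - SW15 - SW4 - SW17: 16+9+9 = 34
SW12 - SW18 - SW4 - SW17: 18+8+9 = 35
Cheapest is SW12 - SW17 at 22.

22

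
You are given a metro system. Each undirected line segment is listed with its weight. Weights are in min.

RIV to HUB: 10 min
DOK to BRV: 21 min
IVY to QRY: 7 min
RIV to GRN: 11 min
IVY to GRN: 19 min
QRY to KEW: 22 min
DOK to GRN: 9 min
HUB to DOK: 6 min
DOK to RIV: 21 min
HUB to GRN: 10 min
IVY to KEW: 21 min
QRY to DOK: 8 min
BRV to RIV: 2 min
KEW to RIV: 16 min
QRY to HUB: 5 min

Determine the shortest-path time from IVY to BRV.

Running Dijkstra from IVY:
IVY: 0
QRY: 7  (via IVY)
HUB: 12  (via QRY)
DOK: 15  (via QRY)
GRN: 19  (via IVY)
KEW: 21  (via IVY)
RIV: 22  (via HUB)
BRV: 24  (via RIV)
Shortest route: IVY → QRY → HUB → RIV → BRV = 24 min.

24 min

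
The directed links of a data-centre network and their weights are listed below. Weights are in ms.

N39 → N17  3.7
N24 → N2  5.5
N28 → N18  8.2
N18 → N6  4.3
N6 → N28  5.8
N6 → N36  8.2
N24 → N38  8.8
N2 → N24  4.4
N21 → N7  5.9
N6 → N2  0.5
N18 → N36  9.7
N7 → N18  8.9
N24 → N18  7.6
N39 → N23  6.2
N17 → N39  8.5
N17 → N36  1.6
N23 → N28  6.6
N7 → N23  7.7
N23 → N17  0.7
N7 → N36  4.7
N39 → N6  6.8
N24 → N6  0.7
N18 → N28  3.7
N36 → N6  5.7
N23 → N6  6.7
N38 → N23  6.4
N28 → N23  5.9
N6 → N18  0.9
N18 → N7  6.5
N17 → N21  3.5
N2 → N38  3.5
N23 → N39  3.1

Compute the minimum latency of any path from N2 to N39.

13 ms

Compare a few routes:
N2–N24–N6–N28–N23–N39: 4.4+0.7+5.8+5.9+3.1 = 19.9
N2–N24–N6–N18–N28–N23–N39: 4.4+0.7+0.9+3.7+5.9+3.1 = 18.7
N2–N38–N23–N17–N39: 3.5+6.4+0.7+8.5 = 19.1
N2–N38–N23–N39: 3.5+6.4+3.1 = 13
The minimum is 13 ms via N2–N38–N23–N39.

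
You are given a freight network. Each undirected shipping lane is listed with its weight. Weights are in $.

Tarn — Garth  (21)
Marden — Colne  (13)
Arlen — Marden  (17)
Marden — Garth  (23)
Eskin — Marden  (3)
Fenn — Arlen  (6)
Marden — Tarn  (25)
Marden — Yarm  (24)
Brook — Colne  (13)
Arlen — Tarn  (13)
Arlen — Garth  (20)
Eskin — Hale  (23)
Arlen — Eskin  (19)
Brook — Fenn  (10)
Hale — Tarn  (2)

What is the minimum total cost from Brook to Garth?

Running Dijkstra from Brook:
Brook: 0
Fenn: 10  (via Brook)
Colne: 13  (via Brook)
Arlen: 16  (via Fenn)
Marden: 26  (via Colne)
Eskin: 29  (via Marden)
Tarn: 29  (via Arlen)
Hale: 31  (via Tarn)
Garth: 36  (via Arlen)
Shortest route: Brook → Fenn → Arlen → Garth = $36.

$36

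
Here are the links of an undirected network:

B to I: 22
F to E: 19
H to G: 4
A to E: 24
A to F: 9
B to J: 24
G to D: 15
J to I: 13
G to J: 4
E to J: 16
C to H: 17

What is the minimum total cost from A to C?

65

Shortest distances from A:
A: 0
F: 9  (via A)
E: 24  (via A)
J: 40  (via E)
G: 44  (via J)
H: 48  (via G)
I: 53  (via J)
D: 59  (via G)
B: 64  (via J)
C: 65  (via H)
Shortest route: A → E → J → G → H → C = 65.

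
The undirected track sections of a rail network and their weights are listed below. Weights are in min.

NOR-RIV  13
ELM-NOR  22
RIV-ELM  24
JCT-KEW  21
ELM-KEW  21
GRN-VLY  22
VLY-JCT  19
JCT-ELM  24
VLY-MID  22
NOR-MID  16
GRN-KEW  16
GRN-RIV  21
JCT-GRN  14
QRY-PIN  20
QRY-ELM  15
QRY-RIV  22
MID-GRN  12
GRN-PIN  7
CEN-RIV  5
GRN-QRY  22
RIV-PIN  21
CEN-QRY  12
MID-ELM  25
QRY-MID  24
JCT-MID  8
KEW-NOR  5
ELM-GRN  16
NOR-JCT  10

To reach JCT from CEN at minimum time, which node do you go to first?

Candidate routes:
CEN → RIV → NOR → MID → JCT: 5+13+16+8 = 42
CEN → RIV → NOR → JCT: 5+13+10 = 28
CEN → RIV → GRN → JCT: 5+21+14 = 40
Cheapest is CEN → RIV → NOR → JCT at 28 min.
So from CEN the first move is to RIV.

RIV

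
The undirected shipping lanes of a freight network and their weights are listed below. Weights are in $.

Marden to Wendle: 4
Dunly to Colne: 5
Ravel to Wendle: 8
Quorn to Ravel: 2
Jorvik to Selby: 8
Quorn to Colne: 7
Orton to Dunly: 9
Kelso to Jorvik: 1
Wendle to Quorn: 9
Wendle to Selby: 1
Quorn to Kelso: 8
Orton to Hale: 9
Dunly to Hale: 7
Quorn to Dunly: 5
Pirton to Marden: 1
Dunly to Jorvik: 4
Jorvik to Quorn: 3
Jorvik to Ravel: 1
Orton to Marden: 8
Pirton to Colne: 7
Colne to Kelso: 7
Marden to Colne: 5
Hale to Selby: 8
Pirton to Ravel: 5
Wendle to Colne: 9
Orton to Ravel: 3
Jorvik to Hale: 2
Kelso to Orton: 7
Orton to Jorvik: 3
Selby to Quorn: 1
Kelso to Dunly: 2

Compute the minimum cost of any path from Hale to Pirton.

$8

Candidate routes:
Hale–Jorvik–Ravel–Quorn–Selby–Wendle–Marden–Pirton: 2+1+2+1+1+4+1 = 12
Hale–Jorvik–Ravel–Pirton: 2+1+5 = 8
Hale–Jorvik–Quorn–Selby–Wendle–Marden–Pirton: 2+3+1+1+4+1 = 12
Cheapest is Hale–Jorvik–Ravel–Pirton at $8.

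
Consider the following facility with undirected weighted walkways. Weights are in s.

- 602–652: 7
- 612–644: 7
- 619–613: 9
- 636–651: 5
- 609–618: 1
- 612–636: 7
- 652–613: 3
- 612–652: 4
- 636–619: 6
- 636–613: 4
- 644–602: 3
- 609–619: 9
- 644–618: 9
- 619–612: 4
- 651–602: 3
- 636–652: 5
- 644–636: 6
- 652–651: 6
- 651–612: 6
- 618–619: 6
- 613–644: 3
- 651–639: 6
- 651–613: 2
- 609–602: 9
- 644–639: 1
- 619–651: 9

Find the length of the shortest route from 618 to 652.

14 s

Running Dijkstra from 618:
618: 0
609: 1  (via 618)
619: 6  (via 618)
644: 9  (via 618)
602: 10  (via 609)
612: 10  (via 619)
639: 10  (via 644)
636: 12  (via 619)
613: 12  (via 644)
651: 13  (via 602)
652: 14  (via 612)
Shortest route: 618–619–612–652 = 14 s.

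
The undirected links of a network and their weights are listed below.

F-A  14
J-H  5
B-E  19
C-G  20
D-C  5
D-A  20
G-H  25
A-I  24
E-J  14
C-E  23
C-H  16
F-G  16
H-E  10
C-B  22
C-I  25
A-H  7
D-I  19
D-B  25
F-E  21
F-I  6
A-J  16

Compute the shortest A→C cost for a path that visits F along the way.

Shortest A→F: A → F = 14
Best F to C: F → I → D → C costing 30
Total via F: 14 + 30 = 44.

44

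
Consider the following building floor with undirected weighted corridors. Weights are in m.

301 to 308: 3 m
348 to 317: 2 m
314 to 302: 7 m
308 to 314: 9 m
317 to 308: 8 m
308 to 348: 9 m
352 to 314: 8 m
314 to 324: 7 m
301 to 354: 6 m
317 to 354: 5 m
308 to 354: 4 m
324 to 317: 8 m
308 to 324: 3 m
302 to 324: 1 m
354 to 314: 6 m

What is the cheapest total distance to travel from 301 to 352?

Running Dijkstra from 301:
301: 0
308: 3  (via 301)
354: 6  (via 301)
324: 6  (via 308)
302: 7  (via 324)
317: 11  (via 308)
348: 12  (via 308)
314: 12  (via 308)
352: 20  (via 314)
Shortest route: 301 → 308 → 314 → 352 = 20 m.

20 m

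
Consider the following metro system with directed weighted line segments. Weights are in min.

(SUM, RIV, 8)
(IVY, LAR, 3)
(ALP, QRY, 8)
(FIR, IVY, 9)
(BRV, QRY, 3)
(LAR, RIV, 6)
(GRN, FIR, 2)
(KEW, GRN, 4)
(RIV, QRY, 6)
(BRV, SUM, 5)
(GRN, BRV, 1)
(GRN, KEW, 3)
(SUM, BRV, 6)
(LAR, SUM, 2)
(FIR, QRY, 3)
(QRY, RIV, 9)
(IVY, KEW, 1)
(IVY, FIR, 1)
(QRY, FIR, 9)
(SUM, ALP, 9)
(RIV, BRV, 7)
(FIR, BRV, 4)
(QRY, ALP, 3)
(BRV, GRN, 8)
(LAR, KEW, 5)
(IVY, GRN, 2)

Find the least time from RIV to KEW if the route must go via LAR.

Shortest RIV→LAR: RIV–QRY–FIR–IVY–LAR = 27
Best LAR to KEW: LAR–KEW costing 5
Total via LAR: 27 + 5 = 32 min.

32 min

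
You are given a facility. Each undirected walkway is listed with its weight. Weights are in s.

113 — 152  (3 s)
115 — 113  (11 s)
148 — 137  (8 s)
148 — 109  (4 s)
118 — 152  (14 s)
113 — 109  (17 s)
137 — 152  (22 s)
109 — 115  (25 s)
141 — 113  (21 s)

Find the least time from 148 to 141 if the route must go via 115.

61 s

Best 148 to 115: 148–109–115 costing 29
Shortest 115→141: 115–113–141 = 32
Total via 115: 29 + 32 = 61 s.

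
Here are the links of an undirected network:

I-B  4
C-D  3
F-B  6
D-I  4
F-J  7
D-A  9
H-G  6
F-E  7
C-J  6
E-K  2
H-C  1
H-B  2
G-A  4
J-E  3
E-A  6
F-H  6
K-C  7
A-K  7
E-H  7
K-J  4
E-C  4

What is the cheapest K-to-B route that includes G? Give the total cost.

19

Shortest K→G: K–A–G = 11
Best G to B: G–H–B costing 8
Total via G: 11 + 8 = 19.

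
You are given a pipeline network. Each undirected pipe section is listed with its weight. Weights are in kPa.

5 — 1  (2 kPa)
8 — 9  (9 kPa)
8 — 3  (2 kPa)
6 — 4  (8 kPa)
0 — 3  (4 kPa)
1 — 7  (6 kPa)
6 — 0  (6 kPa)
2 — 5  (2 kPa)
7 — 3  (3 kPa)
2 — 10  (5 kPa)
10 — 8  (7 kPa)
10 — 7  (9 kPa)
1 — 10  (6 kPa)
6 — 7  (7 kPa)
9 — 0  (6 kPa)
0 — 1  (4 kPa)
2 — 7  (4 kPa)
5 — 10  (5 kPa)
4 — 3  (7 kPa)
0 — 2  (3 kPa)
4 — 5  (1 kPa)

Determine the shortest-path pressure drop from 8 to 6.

Compare a few routes:
8 - 3 - 4 - 6: 2+7+8 = 17
8 - 3 - 7 - 6: 2+3+7 = 12
8 - 3 - 7 - 2 - 5 - 4 - 6: 2+3+4+2+1+8 = 20
8 - 3 - 7 - 2 - 0 - 6: 2+3+4+3+6 = 18
The minimum is 12 kPa via 8 - 3 - 7 - 6.

12 kPa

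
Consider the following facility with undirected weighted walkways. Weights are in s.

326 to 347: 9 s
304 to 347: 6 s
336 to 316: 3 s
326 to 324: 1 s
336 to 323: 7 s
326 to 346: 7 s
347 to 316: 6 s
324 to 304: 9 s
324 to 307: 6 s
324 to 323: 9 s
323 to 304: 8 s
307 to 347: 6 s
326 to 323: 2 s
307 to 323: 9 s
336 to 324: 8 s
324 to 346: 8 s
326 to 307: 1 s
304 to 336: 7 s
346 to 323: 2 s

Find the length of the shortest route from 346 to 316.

Settle nodes by increasing distance from 346:
346: 0
323: 2  (via 346)
326: 4  (via 323)
324: 5  (via 326)
307: 5  (via 326)
336: 9  (via 323)
304: 10  (via 323)
347: 11  (via 307)
316: 12  (via 336)
Shortest route: 346 → 323 → 336 → 316 = 12 s.

12 s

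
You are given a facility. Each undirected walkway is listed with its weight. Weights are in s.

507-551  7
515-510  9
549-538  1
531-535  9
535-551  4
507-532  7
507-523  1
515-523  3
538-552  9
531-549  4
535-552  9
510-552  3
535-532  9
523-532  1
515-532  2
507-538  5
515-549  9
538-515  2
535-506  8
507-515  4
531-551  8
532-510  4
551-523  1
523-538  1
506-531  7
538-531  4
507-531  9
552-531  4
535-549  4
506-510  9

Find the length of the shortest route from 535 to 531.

Enumerating some paths:
535 → 549 → 531: 4+4 = 8
535 → 549 → 538 → 531: 4+1+4 = 9
The minimum is 8 s via 535 → 549 → 531.

8 s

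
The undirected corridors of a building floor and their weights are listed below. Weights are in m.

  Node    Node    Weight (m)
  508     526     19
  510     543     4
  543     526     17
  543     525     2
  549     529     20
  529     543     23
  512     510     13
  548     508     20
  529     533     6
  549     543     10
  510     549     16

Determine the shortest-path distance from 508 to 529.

Candidate routes:
508 → 526 → 543 → 549 → 529: 19+17+10+20 = 66
508 → 526 → 543 → 529: 19+17+23 = 59
508 → 526 → 543 → 510 → 549 → 529: 19+17+4+16+20 = 76
Cheapest is 508 → 526 → 543 → 529 at 59 m.

59 m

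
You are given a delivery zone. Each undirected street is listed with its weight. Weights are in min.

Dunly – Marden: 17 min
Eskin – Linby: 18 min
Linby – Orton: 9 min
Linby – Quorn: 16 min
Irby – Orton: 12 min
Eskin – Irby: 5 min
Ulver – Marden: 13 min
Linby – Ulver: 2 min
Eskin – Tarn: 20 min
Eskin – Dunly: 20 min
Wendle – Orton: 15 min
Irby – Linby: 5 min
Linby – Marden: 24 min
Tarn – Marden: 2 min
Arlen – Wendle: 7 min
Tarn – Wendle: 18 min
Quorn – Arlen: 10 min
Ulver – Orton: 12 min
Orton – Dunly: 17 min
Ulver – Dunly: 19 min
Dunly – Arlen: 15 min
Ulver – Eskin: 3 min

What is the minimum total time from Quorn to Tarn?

Shortest distances from Quorn:
Quorn: 0
Arlen: 10  (via Quorn)
Linby: 16  (via Quorn)
Wendle: 17  (via Arlen)
Ulver: 18  (via Linby)
Eskin: 21  (via Ulver)
Irby: 21  (via Linby)
Dunly: 25  (via Arlen)
Orton: 25  (via Linby)
Marden: 31  (via Ulver)
Tarn: 33  (via Marden)
Shortest route: Quorn → Linby → Ulver → Marden → Tarn = 33 min.

33 min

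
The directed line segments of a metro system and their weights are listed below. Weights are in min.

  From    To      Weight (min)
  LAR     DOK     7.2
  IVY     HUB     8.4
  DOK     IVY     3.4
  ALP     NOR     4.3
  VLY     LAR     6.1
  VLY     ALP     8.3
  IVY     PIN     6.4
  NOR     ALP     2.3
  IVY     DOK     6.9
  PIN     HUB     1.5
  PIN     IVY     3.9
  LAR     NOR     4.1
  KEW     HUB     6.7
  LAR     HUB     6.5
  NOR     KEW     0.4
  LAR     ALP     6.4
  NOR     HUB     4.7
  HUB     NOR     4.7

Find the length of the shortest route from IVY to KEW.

Shortest distances from IVY:
IVY: 0
PIN: 6.4  (via IVY)
DOK: 6.9  (via IVY)
HUB: 7.9  (via PIN)
NOR: 12.6  (via HUB)
KEW: 13  (via NOR)
Shortest route: IVY–PIN–HUB–NOR–KEW = 13 min.

13 min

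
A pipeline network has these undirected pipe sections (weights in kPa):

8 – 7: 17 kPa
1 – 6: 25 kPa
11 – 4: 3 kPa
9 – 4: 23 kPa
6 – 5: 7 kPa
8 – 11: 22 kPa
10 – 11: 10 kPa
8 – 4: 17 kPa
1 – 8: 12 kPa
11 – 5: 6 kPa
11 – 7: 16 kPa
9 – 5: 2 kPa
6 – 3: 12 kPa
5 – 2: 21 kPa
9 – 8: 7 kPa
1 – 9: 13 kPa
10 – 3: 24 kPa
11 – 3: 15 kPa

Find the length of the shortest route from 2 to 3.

Compare a few routes:
2 - 5 - 9 - 4 - 11 - 3: 21+2+23+3+15 = 64
2 - 5 - 6 - 3: 21+7+12 = 40
2 - 5 - 11 - 3: 21+6+15 = 42
2 - 5 - 11 - 10 - 3: 21+6+10+24 = 61
Cheapest is 2 - 5 - 6 - 3 at 40 kPa.

40 kPa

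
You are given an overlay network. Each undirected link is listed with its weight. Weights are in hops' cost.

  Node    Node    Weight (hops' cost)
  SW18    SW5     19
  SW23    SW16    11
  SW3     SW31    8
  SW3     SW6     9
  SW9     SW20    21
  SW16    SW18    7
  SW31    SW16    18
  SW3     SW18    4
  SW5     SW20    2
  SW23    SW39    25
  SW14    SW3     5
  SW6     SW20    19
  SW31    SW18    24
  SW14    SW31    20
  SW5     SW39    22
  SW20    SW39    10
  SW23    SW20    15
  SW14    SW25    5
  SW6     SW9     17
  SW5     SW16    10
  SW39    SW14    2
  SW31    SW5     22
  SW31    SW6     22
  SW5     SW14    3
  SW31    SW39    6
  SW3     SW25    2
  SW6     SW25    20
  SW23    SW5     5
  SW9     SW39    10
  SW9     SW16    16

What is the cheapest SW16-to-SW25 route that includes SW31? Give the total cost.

28 hops' cost

Shortest SW16→SW31: SW16 → SW31 = 18
Shortest SW31→SW25: SW31 → SW3 → SW25 = 10
Total via SW31: 18 + 10 = 28 hops' cost.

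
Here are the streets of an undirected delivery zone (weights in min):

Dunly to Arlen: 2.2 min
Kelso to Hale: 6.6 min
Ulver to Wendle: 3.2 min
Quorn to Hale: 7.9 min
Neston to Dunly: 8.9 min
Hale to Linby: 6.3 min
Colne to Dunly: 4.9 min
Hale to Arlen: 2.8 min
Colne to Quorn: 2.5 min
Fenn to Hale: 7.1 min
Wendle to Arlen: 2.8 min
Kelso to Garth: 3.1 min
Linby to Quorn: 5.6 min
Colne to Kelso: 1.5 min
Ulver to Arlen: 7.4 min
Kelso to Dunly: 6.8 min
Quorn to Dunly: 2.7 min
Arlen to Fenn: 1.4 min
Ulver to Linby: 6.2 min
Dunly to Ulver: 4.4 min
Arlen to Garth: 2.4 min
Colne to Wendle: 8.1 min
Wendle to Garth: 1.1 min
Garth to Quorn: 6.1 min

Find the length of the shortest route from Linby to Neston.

Enumerating some paths:
Linby–Quorn–Dunly–Neston: 5.6+2.7+8.9 = 17.2
Linby–Ulver–Dunly–Neston: 6.2+4.4+8.9 = 19.5
The minimum is 17.2 min via Linby–Quorn–Dunly–Neston.

17.2 min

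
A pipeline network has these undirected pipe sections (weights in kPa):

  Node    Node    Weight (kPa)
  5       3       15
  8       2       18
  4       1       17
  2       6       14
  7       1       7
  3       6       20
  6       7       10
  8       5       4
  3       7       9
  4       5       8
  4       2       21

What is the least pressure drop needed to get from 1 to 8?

29 kPa

Shortest distances from 1:
1: 0
7: 7  (via 1)
3: 16  (via 7)
4: 17  (via 1)
6: 17  (via 7)
5: 25  (via 4)
8: 29  (via 5)
Shortest route: 1–4–5–8 = 29 kPa.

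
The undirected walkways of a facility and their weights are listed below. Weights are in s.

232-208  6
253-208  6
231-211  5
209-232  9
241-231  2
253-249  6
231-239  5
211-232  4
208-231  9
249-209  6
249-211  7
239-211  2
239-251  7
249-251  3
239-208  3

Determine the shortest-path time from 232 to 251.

13 s

Compare a few routes:
232 - 208 - 239 - 251: 6+3+7 = 16
232 - 211 - 239 - 251: 4+2+7 = 13
232 - 209 - 249 - 251: 9+6+3 = 18
232 - 211 - 249 - 251: 4+7+3 = 14
The minimum is 13 s via 232 - 211 - 239 - 251.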